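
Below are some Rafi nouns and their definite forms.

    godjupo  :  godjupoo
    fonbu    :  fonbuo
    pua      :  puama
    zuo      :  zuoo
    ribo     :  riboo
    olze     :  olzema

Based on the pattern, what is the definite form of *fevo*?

Looking at the last vowel of each stem: -o when the last vowel of the stem is a rounded vowel (*godjupo*, *fonbu*, *zuo*, *ribo*); -ma when the last vowel of the stem is an unrounded vowel (*pua*, *olze*).
The last vowel of *fevo* is /o/, which is a rounded vowel, so the suffix is -o, giving *fevoo*.

fevoo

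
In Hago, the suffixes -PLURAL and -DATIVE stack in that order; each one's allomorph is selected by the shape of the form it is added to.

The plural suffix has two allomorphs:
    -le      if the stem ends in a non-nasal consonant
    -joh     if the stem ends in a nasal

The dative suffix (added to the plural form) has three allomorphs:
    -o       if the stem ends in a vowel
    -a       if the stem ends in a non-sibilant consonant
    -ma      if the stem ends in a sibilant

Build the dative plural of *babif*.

*babif*: final consonant = /f/, non-nasal → -le → *babifle*.
The plural form *babifle* — final sound /e/ (a vowel) → -o → *babifleo*.

babifleo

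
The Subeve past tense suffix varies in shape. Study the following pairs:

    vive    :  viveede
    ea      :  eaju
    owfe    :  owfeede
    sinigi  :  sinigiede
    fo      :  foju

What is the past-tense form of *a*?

Looking at the last vowel of each stem: -ede when the last vowel of the stem is a front vowel (*vive*, *owfe*, *sinigi*); -ju when the last vowel of the stem is a back vowel (*ea*, *fo*).
The last vowel of *a* is /a/, which is a back vowel, so the suffix is -ju, giving *aju*.

aju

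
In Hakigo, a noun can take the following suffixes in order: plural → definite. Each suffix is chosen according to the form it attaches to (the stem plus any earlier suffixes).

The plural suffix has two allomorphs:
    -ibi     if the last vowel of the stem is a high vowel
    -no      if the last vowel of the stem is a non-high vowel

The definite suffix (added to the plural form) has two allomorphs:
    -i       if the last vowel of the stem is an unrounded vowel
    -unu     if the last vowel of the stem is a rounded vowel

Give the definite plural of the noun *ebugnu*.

ebugnuibii

Since the last vowel of *ebugnu* is /u/ (a high vowel), it takes -ibi, giving *ebugnuibi*.
The plural form *ebugnuibi* — last vowel /i/ (an unrounded vowel) → -i → *ebugnuibii*.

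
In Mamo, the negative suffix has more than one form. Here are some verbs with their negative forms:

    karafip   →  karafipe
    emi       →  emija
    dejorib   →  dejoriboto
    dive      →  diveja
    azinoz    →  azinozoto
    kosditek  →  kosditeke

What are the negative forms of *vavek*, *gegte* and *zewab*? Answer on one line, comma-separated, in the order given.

vaveke, gegteja, zewaboto

The alternation tracks the final sound of the stem — -e when the stem ends in a voiceless consonant (*karafip*, *kosditek*); -oto when the stem ends in a voiced consonant (*dejorib*, *azinoz*); -ja when the stem ends in a vowel (*emi*, *dive*).
The final sound of *vavek* is /k/, which is a voiceless consonant, so the suffix is -e, giving *vaveke*.
Since the final sound of *gegte* is /e/ (a vowel), it takes -ja, giving *gegteja*.
Since the final sound of *zewab* is /b/ (a voiced consonant), it takes -oto, giving *zewaboto*.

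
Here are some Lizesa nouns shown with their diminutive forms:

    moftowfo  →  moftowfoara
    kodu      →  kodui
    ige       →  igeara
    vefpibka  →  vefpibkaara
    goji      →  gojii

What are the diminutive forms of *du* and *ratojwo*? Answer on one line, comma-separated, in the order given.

The pattern is height harmony: -i when the last vowel of the stem is a high vowel (*kodu*, *goji*); -ara when the last vowel of the stem is a non-high vowel (*moftowfo*, *ige*, *vefpibka*).
*du*: last vowel = /u/, a high vowel → -i → *dui*.
The last vowel of *ratojwo* is /o/, which is a non-high vowel, so the suffix is -ara, giving *ratojwoara*.

dui, ratojwoara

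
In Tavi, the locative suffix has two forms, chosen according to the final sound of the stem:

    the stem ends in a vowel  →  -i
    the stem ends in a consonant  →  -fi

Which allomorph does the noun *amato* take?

-i

Since the final sound of *amato* is /o/ (a vowel), it takes -i.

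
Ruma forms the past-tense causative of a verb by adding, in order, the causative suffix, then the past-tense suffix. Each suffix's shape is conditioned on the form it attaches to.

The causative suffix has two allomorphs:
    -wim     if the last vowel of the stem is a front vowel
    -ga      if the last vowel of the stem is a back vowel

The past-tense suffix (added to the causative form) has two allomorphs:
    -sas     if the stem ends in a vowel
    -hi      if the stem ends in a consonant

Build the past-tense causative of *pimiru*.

pimirugasas

*pimiru* — last vowel /u/ (a back vowel) → -ga → *pimiruga*.
The causative form *pimiruga*: final sound = /a/, a vowel → -sas → *pimirugasas*.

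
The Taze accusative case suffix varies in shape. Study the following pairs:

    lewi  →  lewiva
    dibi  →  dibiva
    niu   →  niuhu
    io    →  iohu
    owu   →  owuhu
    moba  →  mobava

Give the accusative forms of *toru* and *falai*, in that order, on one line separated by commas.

The suffix is conditioned by the last vowel: -hu when the last vowel of the stem is a rounded vowel (*niu*, *io*, *owu*); -va when the last vowel of the stem is an unrounded vowel (*lewi*, *dibi*, *moba*).
The last vowel of *toru* is /u/, which is a rounded vowel, so the suffix is -hu, giving *toruhu*.
*falai* — last vowel /i/ (an unrounded vowel) → -va → *falaiva*.

toruhu, falaiva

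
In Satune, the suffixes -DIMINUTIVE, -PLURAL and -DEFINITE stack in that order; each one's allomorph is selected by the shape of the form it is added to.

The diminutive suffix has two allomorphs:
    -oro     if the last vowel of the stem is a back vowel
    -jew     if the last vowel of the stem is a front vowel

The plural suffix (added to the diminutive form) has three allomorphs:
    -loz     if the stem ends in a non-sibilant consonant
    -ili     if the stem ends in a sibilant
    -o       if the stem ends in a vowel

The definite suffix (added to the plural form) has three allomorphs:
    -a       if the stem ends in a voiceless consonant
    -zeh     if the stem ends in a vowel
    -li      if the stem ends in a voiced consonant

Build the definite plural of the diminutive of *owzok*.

*owzok*: last vowel = /o/, a back vowel → -oro → *owzokoro*.
The final sound of the diminutive form *owzokoro* is /o/, which is a vowel, so the plural suffix is -o, giving *owzokoroo*.
The plural form *owzokoroo*: final sound = /o/, a vowel → -zeh → *owzokoroozeh*.

owzokoroozeh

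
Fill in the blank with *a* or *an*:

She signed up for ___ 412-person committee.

a

The indefinite article is chosen by the initial *sound* of the following word, not its spelling.
The number *412* is spoken "four hundred …", beginning with /fɔr/ — a consonant sound.
So the article is *a*: She signed up for a 412-person committee.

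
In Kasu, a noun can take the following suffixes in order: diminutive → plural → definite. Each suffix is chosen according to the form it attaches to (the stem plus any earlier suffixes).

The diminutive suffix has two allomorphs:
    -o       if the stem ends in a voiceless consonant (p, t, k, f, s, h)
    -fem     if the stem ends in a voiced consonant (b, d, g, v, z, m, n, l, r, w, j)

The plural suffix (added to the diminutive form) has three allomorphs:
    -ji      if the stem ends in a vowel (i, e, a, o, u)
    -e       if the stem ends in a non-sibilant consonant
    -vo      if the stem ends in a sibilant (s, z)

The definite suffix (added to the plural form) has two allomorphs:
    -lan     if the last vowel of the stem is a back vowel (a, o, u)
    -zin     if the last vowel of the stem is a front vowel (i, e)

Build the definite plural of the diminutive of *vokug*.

Since the final consonant of *vokug* is /g/ (voiced), it takes -fem, giving *vokugfem*.
Since the final sound of the diminutive form *vokugfem* is /m/ (a non-sibilant consonant), it takes -e, giving *vokugfeme*.
The plural form *vokugfeme* — last vowel /e/ (a front vowel) → -zin → *vokugfemezin*.

vokugfemezin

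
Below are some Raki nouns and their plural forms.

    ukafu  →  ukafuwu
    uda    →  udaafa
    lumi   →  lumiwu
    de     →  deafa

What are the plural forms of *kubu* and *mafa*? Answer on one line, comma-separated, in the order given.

Looking at the last vowel of each stem: -wu when the last vowel of the stem is a high vowel (*ukafu*, *lumi*); -afa when the last vowel of the stem is a non-high vowel (*uda*, *de*).
Since the last vowel of *kubu* is /u/ (a high vowel), it takes -wu, giving *kubuwu*.
Since the last vowel of *mafa* is /a/ (a non-high vowel), it takes -afa, giving *mafaafa*.

kubuwu, mafaafa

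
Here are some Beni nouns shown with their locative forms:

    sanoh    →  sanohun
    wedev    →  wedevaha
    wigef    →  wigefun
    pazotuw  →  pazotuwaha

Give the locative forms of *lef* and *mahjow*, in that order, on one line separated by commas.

Looking at the final consonant of each stem: -un when the stem ends in a voiceless consonant (*sanoh*, *wigef*); -aha when the stem ends in a voiced consonant (*wedev*, *pazotuw*).
*lef* — final consonant /f/ (voiceless) → -un → *lefun*.
*mahjow* — final consonant /w/ (voiced) → -aha → *mahjowaha*.

lefun, mahjowaha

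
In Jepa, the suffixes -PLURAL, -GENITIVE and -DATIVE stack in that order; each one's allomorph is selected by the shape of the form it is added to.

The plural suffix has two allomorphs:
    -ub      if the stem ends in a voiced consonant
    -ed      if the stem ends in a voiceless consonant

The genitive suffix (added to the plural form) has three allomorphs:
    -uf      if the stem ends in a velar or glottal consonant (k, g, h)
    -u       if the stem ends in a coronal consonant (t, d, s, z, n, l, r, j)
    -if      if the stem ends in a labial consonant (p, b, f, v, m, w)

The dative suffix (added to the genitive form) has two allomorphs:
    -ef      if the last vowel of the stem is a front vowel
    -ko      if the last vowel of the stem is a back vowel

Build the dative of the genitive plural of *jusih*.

jusiheduko

Since the final consonant of *jusih* is /h/ (voiceless), it takes -ed, giving *jusihed*.
The plural form *jusihed* — final consonant /d/ (coronal) → -u → *jusihedu*.
The genitive form *jusihedu*: last vowel = /u/, a back vowel → -ko → *jusiheduko*.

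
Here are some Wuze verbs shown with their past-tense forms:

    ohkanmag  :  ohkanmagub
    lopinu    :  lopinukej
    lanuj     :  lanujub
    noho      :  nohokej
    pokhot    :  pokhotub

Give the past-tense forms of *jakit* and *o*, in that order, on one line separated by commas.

jakitub, okej

The suffix is conditioned by the final sound: -ub when the stem ends in a consonant (*ohkanmag*, *lanuj*, *pokhot*); -kej when the stem ends in a vowel (*lopinu*, *noho*).
Since the final sound of *jakit* is /t/ (a consonant), it takes -ub, giving *jakitub*.
*o* — final sound /o/ (a vowel) → -kej → *okej*.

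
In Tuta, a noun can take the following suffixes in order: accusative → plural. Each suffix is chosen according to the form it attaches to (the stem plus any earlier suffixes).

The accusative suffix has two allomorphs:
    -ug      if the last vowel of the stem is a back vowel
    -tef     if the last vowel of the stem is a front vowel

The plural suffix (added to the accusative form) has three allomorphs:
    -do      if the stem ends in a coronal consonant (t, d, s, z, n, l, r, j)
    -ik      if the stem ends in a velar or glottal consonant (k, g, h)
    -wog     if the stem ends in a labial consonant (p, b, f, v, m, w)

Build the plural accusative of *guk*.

*guk* — last vowel /u/ (a back vowel) → -ug → *gukug*.
Since the final consonant of the accusative form *gukug* is /g/ (velar/glottal), it takes -ik, giving *gukugik*.

gukugik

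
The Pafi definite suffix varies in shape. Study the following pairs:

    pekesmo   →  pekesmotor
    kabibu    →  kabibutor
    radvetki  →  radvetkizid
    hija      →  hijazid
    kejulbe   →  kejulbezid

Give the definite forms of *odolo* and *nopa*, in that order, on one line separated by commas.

The pattern is rounding harmony: -tor when the last vowel of the stem is a rounded vowel (*pekesmo*, *kabibu*); -zid when the last vowel of the stem is an unrounded vowel (*radvetki*, *hija*, *kejulbe*).
Since the last vowel of *odolo* is /o/ (a rounded vowel), it takes -tor, giving *odolotor*.
Since the last vowel of *nopa* is /a/ (an unrounded vowel), it takes -zid, giving *nopazid*.

odolotor, nopazid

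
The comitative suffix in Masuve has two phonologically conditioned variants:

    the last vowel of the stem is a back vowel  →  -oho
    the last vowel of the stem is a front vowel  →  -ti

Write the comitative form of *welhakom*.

*welhakom* — last vowel /o/ (a back vowel) → -oho → *welhakomoho*.

welhakomoho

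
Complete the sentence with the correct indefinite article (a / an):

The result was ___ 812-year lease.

The indefinite article is chosen by the initial *sound* of the following word, not its spelling.
The number *812* is spoken "eight hundred …", beginning with /eɪt/ — a vowel sound.
So the article is *an*: The result was an 812-year lease.

an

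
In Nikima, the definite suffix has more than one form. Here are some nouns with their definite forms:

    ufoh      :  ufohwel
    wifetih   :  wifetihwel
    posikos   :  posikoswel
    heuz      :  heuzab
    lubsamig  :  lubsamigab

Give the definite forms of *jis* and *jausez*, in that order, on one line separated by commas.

jiswel, jausezab

The alternation tracks the final consonant of the stem — -wel when the stem ends in a voiceless consonant (*ufoh*, *wifetih*, *posikos*); -ab when the stem ends in a voiced consonant (*heuz*, *lubsamig*).
*jis*: final consonant = /s/, voiceless → -wel → *jiswel*.
The final consonant of *jausez* is /z/, which is voiced, so the suffix is -ab, giving *jausezab*.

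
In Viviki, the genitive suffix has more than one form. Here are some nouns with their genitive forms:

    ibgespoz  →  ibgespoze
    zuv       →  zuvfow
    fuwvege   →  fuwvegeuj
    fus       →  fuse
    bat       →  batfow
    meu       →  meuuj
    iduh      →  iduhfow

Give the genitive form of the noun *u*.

The alternation tracks the final sound of the stem — -e when the stem ends in a sibilant (*ibgespoz*, *fus*); -fow when the stem ends in a non-sibilant consonant (*zuv*, *bat*, *iduh*); -uj when the stem ends in a vowel (*fuwvege*, *meu*).
*u* — final sound /u/ (a vowel) → -uj → *uuj*.

uuj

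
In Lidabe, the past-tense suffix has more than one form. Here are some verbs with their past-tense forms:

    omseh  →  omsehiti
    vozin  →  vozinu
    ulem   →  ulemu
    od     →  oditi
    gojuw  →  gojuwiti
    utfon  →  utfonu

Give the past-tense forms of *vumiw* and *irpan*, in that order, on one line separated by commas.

vumiwiti, irpanu

Looking at the final consonant of each stem: -u when the stem ends in a nasal (*vozin*, *ulem*, *utfon*); -iti when the stem ends in a non-nasal consonant (*omseh*, *od*, *gojuw*).
*vumiw*: final consonant = /w/, non-nasal → -iti → *vumiwiti*.
*irpan* — final consonant /n/ (a nasal) → -u → *irpanu*.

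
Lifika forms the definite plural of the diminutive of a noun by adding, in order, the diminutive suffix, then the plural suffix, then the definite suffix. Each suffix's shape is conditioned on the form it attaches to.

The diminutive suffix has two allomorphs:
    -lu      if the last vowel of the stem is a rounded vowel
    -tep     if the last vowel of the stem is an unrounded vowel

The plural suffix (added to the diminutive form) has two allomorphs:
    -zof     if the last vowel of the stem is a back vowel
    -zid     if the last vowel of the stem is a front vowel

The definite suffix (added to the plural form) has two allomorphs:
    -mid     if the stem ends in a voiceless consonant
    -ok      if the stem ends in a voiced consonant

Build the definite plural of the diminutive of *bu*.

*bu*: last vowel = /u/, a rounded vowel → -lu → *bulu*.
The diminutive form *bulu*: last vowel = /u/, a back vowel → -zof → *buluzof*.
The plural form *buluzof*: final consonant = /f/, voiceless → -mid → *buluzofmid*.

buluzofmid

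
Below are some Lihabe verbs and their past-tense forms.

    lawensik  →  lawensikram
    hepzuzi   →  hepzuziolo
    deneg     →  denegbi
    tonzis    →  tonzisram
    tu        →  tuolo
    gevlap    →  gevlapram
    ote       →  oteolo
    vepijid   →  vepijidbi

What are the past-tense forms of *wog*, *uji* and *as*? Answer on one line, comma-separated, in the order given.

wogbi, ujiolo, asram

Looking at the final sound of each stem: -ram when the stem ends in a voiceless consonant (*lawensik*, *tonzis*, *gevlap*); -bi when the stem ends in a voiced consonant (*deneg*, *vepijid*); -olo when the stem ends in a vowel (*hepzuzi*, *tu*, *ote*).
*wog* — final sound /g/ (a voiced consonant) → -bi → *wogbi*.
*uji* — final sound /i/ (a vowel) → -olo → *ujiolo*.
Since the final sound of *as* is /s/ (a voiceless consonant), it takes -ram, giving *asram*.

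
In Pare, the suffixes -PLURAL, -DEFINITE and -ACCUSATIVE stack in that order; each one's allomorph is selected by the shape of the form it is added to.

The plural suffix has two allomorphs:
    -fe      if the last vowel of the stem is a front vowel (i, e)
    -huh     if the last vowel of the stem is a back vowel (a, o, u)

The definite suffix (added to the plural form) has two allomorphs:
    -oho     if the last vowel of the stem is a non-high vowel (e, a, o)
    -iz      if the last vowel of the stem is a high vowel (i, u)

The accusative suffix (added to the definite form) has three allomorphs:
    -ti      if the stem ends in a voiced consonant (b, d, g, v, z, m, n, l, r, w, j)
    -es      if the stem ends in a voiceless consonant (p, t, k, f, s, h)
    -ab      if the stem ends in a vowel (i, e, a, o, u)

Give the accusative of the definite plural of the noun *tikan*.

Since the last vowel of *tikan* is /a/ (a back vowel), it takes -huh, giving *tikanhuh*.
The last vowel of the plural form *tikanhuh* is /u/, which is a high vowel, so the definite suffix is -iz, giving *tikanhuhiz*.
The final sound of the definite form *tikanhuhiz* is /z/, which is a voiced consonant, so the accusative suffix is -ti, giving *tikanhuhizti*.

tikanhuhizti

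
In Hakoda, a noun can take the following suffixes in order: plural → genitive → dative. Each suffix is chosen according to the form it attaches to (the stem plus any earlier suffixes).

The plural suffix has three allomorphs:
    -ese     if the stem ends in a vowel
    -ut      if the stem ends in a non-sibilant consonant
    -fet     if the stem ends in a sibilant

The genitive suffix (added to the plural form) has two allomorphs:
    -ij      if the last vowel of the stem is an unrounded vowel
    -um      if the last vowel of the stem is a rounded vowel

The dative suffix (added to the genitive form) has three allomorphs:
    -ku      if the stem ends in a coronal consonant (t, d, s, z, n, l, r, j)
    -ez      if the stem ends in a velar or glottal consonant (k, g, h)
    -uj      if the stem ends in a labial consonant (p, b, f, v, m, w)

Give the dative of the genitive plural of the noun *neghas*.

*neghas* — final sound /s/ (a sibilant) → -fet → *neghasfet*.
The plural form *neghasfet*: last vowel = /e/, an unrounded vowel → -ij → *neghasfetij*.
The genitive form *neghasfetij*: final consonant = /j/, coronal → -ku → *neghasfetijku*.

neghasfetijku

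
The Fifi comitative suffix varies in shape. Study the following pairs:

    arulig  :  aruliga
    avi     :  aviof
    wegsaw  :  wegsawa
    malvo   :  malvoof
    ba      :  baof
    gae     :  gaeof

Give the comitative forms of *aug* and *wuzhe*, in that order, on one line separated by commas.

The alternation tracks the final sound of the stem — -a when the stem ends in a consonant (*arulig*, *wegsaw*); -of when the stem ends in a vowel (*avi*, *malvo*, *ba*, *gae*).
The final sound of *aug* is /g/, which is a consonant, so the suffix is -a, giving *auga*.
The final sound of *wuzhe* is /e/, which is a vowel, so the suffix is -of, giving *wuzheof*.

auga, wuzheof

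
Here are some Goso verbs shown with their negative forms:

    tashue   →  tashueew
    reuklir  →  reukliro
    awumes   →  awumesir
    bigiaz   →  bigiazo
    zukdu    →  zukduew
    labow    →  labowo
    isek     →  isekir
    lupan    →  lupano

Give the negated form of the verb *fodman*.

fodmano

The alternation tracks the final sound of the stem — -ir when the stem ends in a voiceless consonant (*awumes*, *isek*); -o when the stem ends in a voiced consonant (*reuklir*, *bigiaz*, *labow*, *lupan*); -ew when the stem ends in a vowel (*tashue*, *zukdu*).
The final sound of *fodman* is /n/, which is a voiced consonant, so the suffix is -o, giving *fodmano*.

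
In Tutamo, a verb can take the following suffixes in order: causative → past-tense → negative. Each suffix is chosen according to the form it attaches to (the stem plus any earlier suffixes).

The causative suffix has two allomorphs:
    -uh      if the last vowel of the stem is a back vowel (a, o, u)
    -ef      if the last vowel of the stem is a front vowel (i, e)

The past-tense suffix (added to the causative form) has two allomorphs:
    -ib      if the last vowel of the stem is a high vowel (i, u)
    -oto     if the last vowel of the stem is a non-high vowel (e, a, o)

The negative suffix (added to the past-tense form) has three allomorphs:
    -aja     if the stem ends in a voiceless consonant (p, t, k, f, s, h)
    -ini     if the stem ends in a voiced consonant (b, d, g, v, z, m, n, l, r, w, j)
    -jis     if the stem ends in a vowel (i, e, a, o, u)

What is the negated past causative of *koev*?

koevefotojis

The last vowel of *koev* is /e/, which is a front vowel, so the causative suffix is -ef, giving *koevef*.
The last vowel of the causative form *koevef* is /e/, which is a non-high vowel, so the past-tense suffix is -oto, giving *koevefoto*.
Since the final sound of the past-tense form *koevefoto* is /o/ (a vowel), it takes -jis, giving *koevefotojis*.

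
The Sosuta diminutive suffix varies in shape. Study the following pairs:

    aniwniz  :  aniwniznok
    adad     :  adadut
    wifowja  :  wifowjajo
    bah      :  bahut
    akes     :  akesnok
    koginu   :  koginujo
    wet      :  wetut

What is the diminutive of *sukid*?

Looking at the final sound of each stem: -nok when the stem ends in a sibilant (*aniwniz*, *akes*); -ut when the stem ends in a non-sibilant consonant (*adad*, *bah*, *wet*); -jo when the stem ends in a vowel (*wifowja*, *koginu*).
Since the final sound of *sukid* is /d/ (a non-sibilant consonant), it takes -ut, giving *sukidut*.

sukidut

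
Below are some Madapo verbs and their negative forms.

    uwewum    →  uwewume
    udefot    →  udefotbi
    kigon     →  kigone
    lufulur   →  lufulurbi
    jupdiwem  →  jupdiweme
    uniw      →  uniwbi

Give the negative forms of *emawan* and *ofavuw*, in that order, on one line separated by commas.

Looking at the final consonant of each stem: -e when the stem ends in a nasal (*uwewum*, *kigon*, *jupdiwem*); -bi when the stem ends in a non-nasal consonant (*udefot*, *lufulur*, *uniw*).
The final consonant of *emawan* is /n/, which is a nasal, so the suffix is -e, giving *emawane*.
The final consonant of *ofavuw* is /w/, which is non-nasal, so the suffix is -bi, giving *ofavuwbi*.

emawane, ofavuwbi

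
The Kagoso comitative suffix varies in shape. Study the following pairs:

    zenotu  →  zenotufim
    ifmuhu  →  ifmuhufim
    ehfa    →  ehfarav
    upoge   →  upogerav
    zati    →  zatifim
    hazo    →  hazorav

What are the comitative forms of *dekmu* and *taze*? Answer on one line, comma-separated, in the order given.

dekmufim, tazerav

Looking at the last vowel of each stem: -fim when the last vowel of the stem is a high vowel (*zenotu*, *ifmuhu*, *zati*); -rav when the last vowel of the stem is a non-high vowel (*ehfa*, *upoge*, *hazo*).
The last vowel of *dekmu* is /u/, which is a high vowel, so the suffix is -fim, giving *dekmufim*.
*taze*: last vowel = /e/, a non-high vowel → -rav → *tazerav*.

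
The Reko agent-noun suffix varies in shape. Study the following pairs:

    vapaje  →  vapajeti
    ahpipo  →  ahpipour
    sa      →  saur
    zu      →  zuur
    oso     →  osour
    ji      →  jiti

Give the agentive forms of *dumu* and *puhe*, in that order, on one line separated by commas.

The alternation tracks the last vowel of the stem — -ti when the last vowel of the stem is a front vowel (*vapaje*, *ji*); -ur when the last vowel of the stem is a back vowel (*ahpipo*, *sa*, *zu*, *oso*).
The last vowel of *dumu* is /u/, which is a back vowel, so the suffix is -ur, giving *dumuur*.
Since the last vowel of *puhe* is /e/ (a front vowel), it takes -ti, giving *puheti*.

dumuur, puheti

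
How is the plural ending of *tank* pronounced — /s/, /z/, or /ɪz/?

The stem *tank* ends in a voiceless non-sibilant consonant.
The plural suffix surfaces as /ɪz/ after sibilants, /s/ after other voiceless consonants, and /z/ after other voiced sounds.
So the plural -s on *tank* is pronounced /s/.

/s/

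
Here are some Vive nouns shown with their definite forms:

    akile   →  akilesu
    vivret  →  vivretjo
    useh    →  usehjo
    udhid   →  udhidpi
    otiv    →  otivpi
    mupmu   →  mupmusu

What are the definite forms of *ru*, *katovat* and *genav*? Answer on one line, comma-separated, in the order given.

The suffix is conditioned by the final sound: -jo when the stem ends in a voiceless consonant (*vivret*, *useh*); -pi when the stem ends in a voiced consonant (*udhid*, *otiv*); -su when the stem ends in a vowel (*akile*, *mupmu*).
*ru* — final sound /u/ (a vowel) → -su → *rusu*.
The final sound of *katovat* is /t/, which is a voiceless consonant, so the suffix is -jo, giving *katovatjo*.
*genav*: final sound = /v/, a voiced consonant → -pi → *genavpi*.

rusu, katovatjo, genavpi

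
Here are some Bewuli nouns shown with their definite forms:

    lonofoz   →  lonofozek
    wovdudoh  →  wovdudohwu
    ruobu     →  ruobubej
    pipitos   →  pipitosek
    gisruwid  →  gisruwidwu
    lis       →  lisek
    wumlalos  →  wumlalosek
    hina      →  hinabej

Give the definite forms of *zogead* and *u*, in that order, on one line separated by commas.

zogeadwu, ubej

Looking at the final sound of each stem: -ek when the stem ends in a sibilant (*lonofoz*, *pipitos*, *lis*, *wumlalos*); -wu when the stem ends in a non-sibilant consonant (*wovdudoh*, *gisruwid*); -bej when the stem ends in a vowel (*ruobu*, *hina*).
Since the final sound of *zogead* is /d/ (a non-sibilant consonant), it takes -wu, giving *zogeadwu*.
*u* — final sound /u/ (a vowel) → -bej → *ubej*.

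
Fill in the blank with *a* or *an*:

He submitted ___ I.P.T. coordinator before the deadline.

The indefinite article is chosen by the initial *sound* of the following word, not its spelling.
The initialism *I.P.T.* is read letter by letter; the first letter, I, is pronounced /aɪ/, which begins with a vowel sound.
So the article is *an*: He submitted an I.P.T. coordinator before the deadline.

an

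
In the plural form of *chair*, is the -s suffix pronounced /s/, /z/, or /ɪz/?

/z/

The stem *chair* ends in a voiced non-sibilant sound.
The plural suffix surfaces as /ɪz/ after sibilants, /s/ after other voiceless consonants, and /z/ after other voiced sounds.
So the plural -s on *chair* is pronounced /z/.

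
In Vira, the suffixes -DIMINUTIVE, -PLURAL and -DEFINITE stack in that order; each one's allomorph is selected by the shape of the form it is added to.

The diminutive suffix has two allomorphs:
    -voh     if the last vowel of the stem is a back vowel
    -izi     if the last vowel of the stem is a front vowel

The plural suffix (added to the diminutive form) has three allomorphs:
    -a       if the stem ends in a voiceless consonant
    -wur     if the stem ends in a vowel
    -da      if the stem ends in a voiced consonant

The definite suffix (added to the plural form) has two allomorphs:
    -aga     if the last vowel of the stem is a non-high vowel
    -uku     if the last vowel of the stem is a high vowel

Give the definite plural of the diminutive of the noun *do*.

*do*: last vowel = /o/, a back vowel → -voh → *dovoh*.
The diminutive form *dovoh* — final sound /h/ (a voiceless consonant) → -a → *dovoha*.
The plural form *dovoha*: last vowel = /a/, a non-high vowel → -aga → *dovohaaga*.

dovohaaga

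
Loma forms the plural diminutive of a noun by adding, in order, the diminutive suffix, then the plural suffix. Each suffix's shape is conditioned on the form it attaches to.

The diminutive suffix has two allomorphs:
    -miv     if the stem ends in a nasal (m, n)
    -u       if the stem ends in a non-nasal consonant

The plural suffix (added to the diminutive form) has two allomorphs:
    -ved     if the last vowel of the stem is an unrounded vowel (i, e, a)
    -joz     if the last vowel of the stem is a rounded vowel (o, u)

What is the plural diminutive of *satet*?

satetujoz

The final consonant of *satet* is /t/, which is non-nasal, so the diminutive suffix is -u, giving *satetu*.
The diminutive form *satetu*: last vowel = /u/, a rounded vowel → -joz → *satetujoz*.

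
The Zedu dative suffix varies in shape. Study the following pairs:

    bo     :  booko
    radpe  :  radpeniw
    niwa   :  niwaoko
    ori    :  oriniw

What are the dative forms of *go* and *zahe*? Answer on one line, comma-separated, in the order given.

gooko, zaheniw

The alternation tracks the last vowel of the stem — -niw when the last vowel of the stem is a front vowel (*radpe*, *ori*); -oko when the last vowel of the stem is a back vowel (*bo*, *niwa*).
*go* — last vowel /o/ (a back vowel) → -oko → *gooko*.
*zahe*: last vowel = /e/, a front vowel → -niw → *zaheniw*.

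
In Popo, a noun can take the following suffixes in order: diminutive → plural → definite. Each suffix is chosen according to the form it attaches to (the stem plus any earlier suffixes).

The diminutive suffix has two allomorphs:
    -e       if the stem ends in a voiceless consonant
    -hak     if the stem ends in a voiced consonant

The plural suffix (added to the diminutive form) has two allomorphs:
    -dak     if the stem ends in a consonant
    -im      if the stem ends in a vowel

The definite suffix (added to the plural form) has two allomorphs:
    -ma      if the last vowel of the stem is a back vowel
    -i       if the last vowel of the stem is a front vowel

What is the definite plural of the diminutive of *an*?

*an* — final consonant /n/ (voiced) → -hak → *anhak*.
The diminutive form *anhak* — final sound /k/ (a consonant) → -dak → *anhakdak*.
The plural form *anhakdak* — last vowel /a/ (a back vowel) → -ma → *anhakdakma*.

anhakdakma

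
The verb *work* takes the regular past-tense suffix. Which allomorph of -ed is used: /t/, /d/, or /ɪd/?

/t/

The stem *work* ends in a voiceless consonant other than /t/.
The -ed suffix is realized as /ɪd/ after /t, d/; as /t/ after other voiceless consonants; and as /d/ after other voiced sounds.
So -ed on *work* is pronounced /t/.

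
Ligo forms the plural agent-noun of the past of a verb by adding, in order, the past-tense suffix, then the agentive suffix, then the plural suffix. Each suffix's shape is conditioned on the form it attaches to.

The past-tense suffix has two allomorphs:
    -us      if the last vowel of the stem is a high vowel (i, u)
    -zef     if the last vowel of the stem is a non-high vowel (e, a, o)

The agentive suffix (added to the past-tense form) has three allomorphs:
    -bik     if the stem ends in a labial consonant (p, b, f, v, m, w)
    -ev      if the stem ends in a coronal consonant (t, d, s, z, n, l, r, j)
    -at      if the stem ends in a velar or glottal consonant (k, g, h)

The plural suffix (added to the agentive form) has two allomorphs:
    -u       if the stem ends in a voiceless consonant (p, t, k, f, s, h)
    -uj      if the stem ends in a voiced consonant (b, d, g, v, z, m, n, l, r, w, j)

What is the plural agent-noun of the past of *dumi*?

The last vowel of *dumi* is /i/, which is a high vowel, so the past-tense suffix is -us, giving *dumius*.
Since the final consonant of the past-tense form *dumius* is /s/ (coronal), it takes -ev, giving *dumiusev*.
The agentive form *dumiusev*: final consonant = /v/, voiced → -uj → *dumiusevuj*.

dumiusevuj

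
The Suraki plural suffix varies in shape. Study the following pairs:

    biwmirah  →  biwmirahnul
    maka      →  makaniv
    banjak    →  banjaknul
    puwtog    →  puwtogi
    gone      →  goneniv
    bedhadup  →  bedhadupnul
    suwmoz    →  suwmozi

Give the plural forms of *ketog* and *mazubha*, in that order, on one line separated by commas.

The alternation tracks the final sound of the stem — -nul when the stem ends in a voiceless consonant (*biwmirah*, *banjak*, *bedhadup*); -i when the stem ends in a voiced consonant (*puwtog*, *suwmoz*); -niv when the stem ends in a vowel (*maka*, *gone*).
*ketog* — final sound /g/ (a voiced consonant) → -i → *ketogi*.
Since the final sound of *mazubha* is /a/ (a vowel), it takes -niv, giving *mazubhaniv*.

ketogi, mazubhaniv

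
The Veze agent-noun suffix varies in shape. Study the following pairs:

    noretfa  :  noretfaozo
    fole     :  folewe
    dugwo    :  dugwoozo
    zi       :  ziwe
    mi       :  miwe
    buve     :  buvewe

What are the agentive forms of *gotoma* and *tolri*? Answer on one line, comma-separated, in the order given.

gotomaozo, tolriwe

The alternation tracks the last vowel of the stem — -we when the last vowel of the stem is a front vowel (*fole*, *zi*, *mi*, *buve*); -ozo when the last vowel of the stem is a back vowel (*noretfa*, *dugwo*).
Since the last vowel of *gotoma* is /a/ (a back vowel), it takes -ozo, giving *gotomaozo*.
*tolri*: last vowel = /i/, a front vowel → -we → *tolriwe*.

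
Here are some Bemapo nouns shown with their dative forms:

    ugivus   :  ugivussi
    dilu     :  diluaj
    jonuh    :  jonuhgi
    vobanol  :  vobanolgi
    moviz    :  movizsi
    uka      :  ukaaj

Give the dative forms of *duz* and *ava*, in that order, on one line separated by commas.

The suffix is conditioned by the final sound: -si when the stem ends in a sibilant (*ugivus*, *moviz*); -gi when the stem ends in a non-sibilant consonant (*jonuh*, *vobanol*); -aj when the stem ends in a vowel (*dilu*, *uka*).
*duz*: final sound = /z/, a sibilant → -si → *duzsi*.
*ava* — final sound /a/ (a vowel) → -aj → *avaaj*.

duzsi, avaaj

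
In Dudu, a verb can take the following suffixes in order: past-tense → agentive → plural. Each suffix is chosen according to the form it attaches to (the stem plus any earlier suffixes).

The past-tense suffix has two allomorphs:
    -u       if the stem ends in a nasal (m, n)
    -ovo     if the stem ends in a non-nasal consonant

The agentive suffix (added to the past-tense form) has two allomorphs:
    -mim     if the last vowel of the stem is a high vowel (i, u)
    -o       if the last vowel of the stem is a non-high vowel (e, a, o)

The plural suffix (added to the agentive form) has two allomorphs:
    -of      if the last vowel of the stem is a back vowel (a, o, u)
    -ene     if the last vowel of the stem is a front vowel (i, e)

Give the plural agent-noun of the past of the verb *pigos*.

pigosovooof

The final consonant of *pigos* is /s/, which is non-nasal, so the past-tense suffix is -ovo, giving *pigosovo*.
The past-tense form *pigosovo*: last vowel = /o/, a non-high vowel → -o → *pigosovoo*.
The last vowel of the agentive form *pigosovoo* is /o/, which is a back vowel, so the plural suffix is -of, giving *pigosovooof*.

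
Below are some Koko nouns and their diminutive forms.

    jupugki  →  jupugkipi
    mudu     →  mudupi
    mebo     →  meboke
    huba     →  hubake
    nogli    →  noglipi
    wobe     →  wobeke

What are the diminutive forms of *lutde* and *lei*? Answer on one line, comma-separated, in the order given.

lutdeke, leipi

The alternation tracks the last vowel of the stem — -pi when the last vowel of the stem is a high vowel (*jupugki*, *mudu*, *nogli*); -ke when the last vowel of the stem is a non-high vowel (*mebo*, *huba*, *wobe*).
*lutde* — last vowel /e/ (a non-high vowel) → -ke → *lutdeke*.
Since the last vowel of *lei* is /i/ (a high vowel), it takes -pi, giving *leipi*.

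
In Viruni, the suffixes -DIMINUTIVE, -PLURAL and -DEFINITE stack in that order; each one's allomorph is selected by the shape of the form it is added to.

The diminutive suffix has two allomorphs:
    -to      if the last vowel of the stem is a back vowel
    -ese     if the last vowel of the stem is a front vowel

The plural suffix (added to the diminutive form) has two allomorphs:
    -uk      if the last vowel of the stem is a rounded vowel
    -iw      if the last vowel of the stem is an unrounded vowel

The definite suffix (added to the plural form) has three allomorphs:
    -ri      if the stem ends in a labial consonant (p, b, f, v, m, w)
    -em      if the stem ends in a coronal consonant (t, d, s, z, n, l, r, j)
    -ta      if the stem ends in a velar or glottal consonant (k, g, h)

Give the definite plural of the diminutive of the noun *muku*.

*muku*: last vowel = /u/, a back vowel → -to → *mukuto*.
The last vowel of the diminutive form *mukuto* is /o/, which is a rounded vowel, so the plural suffix is -uk, giving *mukutouk*.
The final consonant of the plural form *mukutouk* is /k/, which is velar/glottal, so the definite suffix is -ta, giving *mukutoukta*.

mukutoukta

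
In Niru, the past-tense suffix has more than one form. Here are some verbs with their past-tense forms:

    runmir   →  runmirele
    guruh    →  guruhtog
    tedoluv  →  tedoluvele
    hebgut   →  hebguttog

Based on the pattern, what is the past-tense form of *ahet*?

The pattern is voicing of the final consonant: -tog when the stem ends in a voiceless consonant (*guruh*, *hebgut*); -ele when the stem ends in a voiced consonant (*runmir*, *tedoluv*).
Since the final consonant of *ahet* is /t/ (voiceless), it takes -tog, giving *ahettog*.

ahettog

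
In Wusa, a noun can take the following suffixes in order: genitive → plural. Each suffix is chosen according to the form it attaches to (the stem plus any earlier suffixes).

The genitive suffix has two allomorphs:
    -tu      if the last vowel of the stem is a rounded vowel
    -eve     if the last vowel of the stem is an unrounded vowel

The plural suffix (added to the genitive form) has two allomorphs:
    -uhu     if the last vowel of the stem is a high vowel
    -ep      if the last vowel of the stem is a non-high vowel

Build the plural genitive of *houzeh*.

*houzeh*: last vowel = /e/, an unrounded vowel → -eve → *houzeheve*.
The last vowel of the genitive form *houzeheve* is /e/, which is a non-high vowel, so the plural suffix is -ep, giving *houzeheveep*.

houzeheveep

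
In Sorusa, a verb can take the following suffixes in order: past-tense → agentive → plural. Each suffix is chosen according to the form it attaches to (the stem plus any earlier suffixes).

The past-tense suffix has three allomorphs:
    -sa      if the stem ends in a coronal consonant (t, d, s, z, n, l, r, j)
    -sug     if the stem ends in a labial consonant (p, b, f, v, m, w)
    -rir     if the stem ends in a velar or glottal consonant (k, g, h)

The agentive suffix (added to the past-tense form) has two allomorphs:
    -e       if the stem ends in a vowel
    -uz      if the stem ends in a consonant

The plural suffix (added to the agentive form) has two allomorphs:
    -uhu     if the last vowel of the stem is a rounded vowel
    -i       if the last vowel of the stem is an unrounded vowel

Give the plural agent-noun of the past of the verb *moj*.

The final consonant of *moj* is /j/, which is coronal, so the past-tense suffix is -sa, giving *mojsa*.
Since the final sound of the past-tense form *mojsa* is /a/ (a vowel), it takes -e, giving *mojsae*.
The last vowel of the agentive form *mojsae* is /e/, which is an unrounded vowel, so the plural suffix is -i, giving *mojsaei*.

mojsaei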